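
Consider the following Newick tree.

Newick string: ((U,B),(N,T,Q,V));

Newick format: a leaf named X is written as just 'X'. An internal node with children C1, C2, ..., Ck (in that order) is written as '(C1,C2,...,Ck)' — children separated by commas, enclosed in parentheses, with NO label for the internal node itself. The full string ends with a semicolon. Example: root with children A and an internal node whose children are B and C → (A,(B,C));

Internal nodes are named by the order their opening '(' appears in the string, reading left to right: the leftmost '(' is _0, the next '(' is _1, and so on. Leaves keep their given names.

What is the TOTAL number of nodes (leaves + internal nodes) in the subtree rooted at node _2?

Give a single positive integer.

Newick: ((U,B),(N,T,Q,V));
Locate _2: it is the '(' at position 7 (the 3rd '(' reading left to right).
Query: subtree rooted at _2
_2: subtree_size = 1 + 4
  N: subtree_size = 1 + 0
  T: subtree_size = 1 + 0
  Q: subtree_size = 1 + 0
  V: subtree_size = 1 + 0
Total subtree size of _2: 5

Answer: 5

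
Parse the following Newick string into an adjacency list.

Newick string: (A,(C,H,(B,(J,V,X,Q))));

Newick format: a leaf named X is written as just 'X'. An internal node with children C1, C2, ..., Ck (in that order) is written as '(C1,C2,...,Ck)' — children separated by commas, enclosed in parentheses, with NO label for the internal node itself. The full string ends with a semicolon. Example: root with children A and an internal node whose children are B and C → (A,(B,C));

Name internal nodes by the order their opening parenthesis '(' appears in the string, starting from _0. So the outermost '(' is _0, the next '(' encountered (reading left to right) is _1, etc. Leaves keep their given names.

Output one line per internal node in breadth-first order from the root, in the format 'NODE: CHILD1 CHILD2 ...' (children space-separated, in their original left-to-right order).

Answer: _0: A _1
_1: C H _2
_2: B _3
_3: J V X Q

Derivation:
Input: (A,(C,H,(B,(J,V,X,Q))));
Scanning left-to-right, naming '(' by encounter order:
  pos 0: '(' -> open internal node _0 (depth 1)
  pos 3: '(' -> open internal node _1 (depth 2)
  pos 8: '(' -> open internal node _2 (depth 3)
  pos 11: '(' -> open internal node _3 (depth 4)
  pos 19: ')' -> close internal node _3 (now at depth 3)
  pos 20: ')' -> close internal node _2 (now at depth 2)
  pos 21: ')' -> close internal node _1 (now at depth 1)
  pos 22: ')' -> close internal node _0 (now at depth 0)
Total internal nodes: 4
BFS adjacency from root:
  _0: A _1
  _1: C H _2
  _2: B _3
  _3: J V X Q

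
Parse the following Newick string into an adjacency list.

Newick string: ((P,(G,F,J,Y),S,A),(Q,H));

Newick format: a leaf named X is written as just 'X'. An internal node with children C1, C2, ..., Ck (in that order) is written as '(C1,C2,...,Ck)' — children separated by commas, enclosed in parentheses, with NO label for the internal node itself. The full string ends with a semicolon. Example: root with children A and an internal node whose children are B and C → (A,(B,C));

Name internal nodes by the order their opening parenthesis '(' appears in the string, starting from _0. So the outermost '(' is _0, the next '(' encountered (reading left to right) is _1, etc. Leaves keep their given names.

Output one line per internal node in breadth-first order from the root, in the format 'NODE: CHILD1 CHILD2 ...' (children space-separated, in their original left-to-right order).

Answer: _0: _1 _3
_1: P _2 S A
_3: Q H
_2: G F J Y

Derivation:
Input: ((P,(G,F,J,Y),S,A),(Q,H));
Scanning left-to-right, naming '(' by encounter order:
  pos 0: '(' -> open internal node _0 (depth 1)
  pos 1: '(' -> open internal node _1 (depth 2)
  pos 4: '(' -> open internal node _2 (depth 3)
  pos 12: ')' -> close internal node _2 (now at depth 2)
  pos 17: ')' -> close internal node _1 (now at depth 1)
  pos 19: '(' -> open internal node _3 (depth 2)
  pos 23: ')' -> close internal node _3 (now at depth 1)
  pos 24: ')' -> close internal node _0 (now at depth 0)
Total internal nodes: 4
BFS adjacency from root:
  _0: _1 _3
  _1: P _2 S A
  _3: Q H
  _2: G F J Y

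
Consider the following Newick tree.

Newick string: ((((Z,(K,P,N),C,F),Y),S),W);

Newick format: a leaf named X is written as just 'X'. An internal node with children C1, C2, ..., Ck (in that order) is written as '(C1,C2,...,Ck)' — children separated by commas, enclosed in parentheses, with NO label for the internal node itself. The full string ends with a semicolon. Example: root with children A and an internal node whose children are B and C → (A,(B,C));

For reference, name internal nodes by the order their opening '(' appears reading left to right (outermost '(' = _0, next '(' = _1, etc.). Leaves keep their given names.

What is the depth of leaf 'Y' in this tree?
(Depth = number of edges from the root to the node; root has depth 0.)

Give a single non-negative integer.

Newick: ((((Z,(K,P,N),C,F),Y),S),W);
Naming internals by '(' encounter order: outermost '(' = _0, next = _1, ...
Query node: Y
Path from root: _0 -> _1 -> _2 -> Y
Depth of Y: 3 (number of edges from root)

Answer: 3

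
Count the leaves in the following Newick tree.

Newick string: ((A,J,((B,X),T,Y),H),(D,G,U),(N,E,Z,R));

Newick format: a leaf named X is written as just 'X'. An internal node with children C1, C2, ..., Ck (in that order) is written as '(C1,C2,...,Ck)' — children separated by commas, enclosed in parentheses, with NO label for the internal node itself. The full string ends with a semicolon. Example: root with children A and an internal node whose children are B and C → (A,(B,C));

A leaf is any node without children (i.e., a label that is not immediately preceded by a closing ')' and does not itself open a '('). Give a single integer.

Newick: ((A,J,((B,X),T,Y),H),(D,G,U),(N,E,Z,R));
Scan left-to-right; a leaf is any maximal label run not followed by '(':
  pos 2: leaf 'A' → count = 1
  pos 4: leaf 'J' → count = 2
  pos 8: leaf 'B' → count = 3
  pos 10: leaf 'X' → count = 4
  pos 13: leaf 'T' → count = 5
  pos 15: leaf 'Y' → count = 6
  pos 18: leaf 'H' → count = 7
  pos 22: leaf 'D' → count = 8
  pos 24: leaf 'G' → count = 9
  pos 26: leaf 'U' → count = 10
  pos 30: leaf 'N' → count = 11
  pos 32: leaf 'E' → count = 12
  pos 34: leaf 'Z' → count = 13
  pos 36: leaf 'R' → count = 14
Total leaves: 14

Answer: 14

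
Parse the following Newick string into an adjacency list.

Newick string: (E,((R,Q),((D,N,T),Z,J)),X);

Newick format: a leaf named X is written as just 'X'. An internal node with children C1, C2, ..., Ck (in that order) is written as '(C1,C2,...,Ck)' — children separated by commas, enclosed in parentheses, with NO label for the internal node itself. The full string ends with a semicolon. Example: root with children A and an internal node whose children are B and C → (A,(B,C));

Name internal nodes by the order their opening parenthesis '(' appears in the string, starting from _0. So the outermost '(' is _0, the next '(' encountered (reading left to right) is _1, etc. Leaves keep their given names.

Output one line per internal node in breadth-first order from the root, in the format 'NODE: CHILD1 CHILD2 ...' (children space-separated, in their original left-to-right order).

Answer: _0: E _1 X
_1: _2 _3
_2: R Q
_3: _4 Z J
_4: D N T

Derivation:
Input: (E,((R,Q),((D,N,T),Z,J)),X);
Scanning left-to-right, naming '(' by encounter order:
  pos 0: '(' -> open internal node _0 (depth 1)
  pos 3: '(' -> open internal node _1 (depth 2)
  pos 4: '(' -> open internal node _2 (depth 3)
  pos 8: ')' -> close internal node _2 (now at depth 2)
  pos 10: '(' -> open internal node _3 (depth 3)
  pos 11: '(' -> open internal node _4 (depth 4)
  pos 17: ')' -> close internal node _4 (now at depth 3)
  pos 22: ')' -> close internal node _3 (now at depth 2)
  pos 23: ')' -> close internal node _1 (now at depth 1)
  pos 26: ')' -> close internal node _0 (now at depth 0)
Total internal nodes: 5
BFS adjacency from root:
  _0: E _1 X
  _1: _2 _3
  _2: R Q
  _3: _4 Z J
  _4: D N T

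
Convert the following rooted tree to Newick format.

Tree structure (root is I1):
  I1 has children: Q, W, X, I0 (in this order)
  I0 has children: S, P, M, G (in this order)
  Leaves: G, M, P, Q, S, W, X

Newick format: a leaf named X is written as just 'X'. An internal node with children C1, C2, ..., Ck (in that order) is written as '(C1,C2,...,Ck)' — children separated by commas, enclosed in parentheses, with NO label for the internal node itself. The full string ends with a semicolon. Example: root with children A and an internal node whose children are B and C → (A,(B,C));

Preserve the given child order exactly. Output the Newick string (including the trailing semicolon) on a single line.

internal I1 with children ['Q', 'W', 'X', 'I0']
  leaf 'Q' → 'Q'
  leaf 'W' → 'W'
  leaf 'X' → 'X'
  internal I0 with children ['S', 'P', 'M', 'G']
    leaf 'S' → 'S'
    leaf 'P' → 'P'
    leaf 'M' → 'M'
    leaf 'G' → 'G'
  → '(S,P,M,G)'
→ '(Q,W,X,(S,P,M,G))'
Final: (Q,W,X,(S,P,M,G));

Answer: (Q,W,X,(S,P,M,G));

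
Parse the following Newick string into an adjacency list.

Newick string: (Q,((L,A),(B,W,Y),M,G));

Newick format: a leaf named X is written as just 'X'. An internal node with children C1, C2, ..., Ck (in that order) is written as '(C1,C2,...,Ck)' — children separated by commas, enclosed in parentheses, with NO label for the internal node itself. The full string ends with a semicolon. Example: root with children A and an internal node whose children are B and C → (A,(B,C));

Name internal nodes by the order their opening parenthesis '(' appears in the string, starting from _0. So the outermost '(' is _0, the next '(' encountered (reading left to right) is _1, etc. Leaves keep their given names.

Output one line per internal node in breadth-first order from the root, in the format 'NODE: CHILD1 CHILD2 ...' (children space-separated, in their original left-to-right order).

Input: (Q,((L,A),(B,W,Y),M,G));
Scanning left-to-right, naming '(' by encounter order:
  pos 0: '(' -> open internal node _0 (depth 1)
  pos 3: '(' -> open internal node _1 (depth 2)
  pos 4: '(' -> open internal node _2 (depth 3)
  pos 8: ')' -> close internal node _2 (now at depth 2)
  pos 10: '(' -> open internal node _3 (depth 3)
  pos 16: ')' -> close internal node _3 (now at depth 2)
  pos 21: ')' -> close internal node _1 (now at depth 1)
  pos 22: ')' -> close internal node _0 (now at depth 0)
Total internal nodes: 4
BFS adjacency from root:
  _0: Q _1
  _1: _2 _3 M G
  _2: L A
  _3: B W Y

Answer: _0: Q _1
_1: _2 _3 M G
_2: L A
_3: B W Y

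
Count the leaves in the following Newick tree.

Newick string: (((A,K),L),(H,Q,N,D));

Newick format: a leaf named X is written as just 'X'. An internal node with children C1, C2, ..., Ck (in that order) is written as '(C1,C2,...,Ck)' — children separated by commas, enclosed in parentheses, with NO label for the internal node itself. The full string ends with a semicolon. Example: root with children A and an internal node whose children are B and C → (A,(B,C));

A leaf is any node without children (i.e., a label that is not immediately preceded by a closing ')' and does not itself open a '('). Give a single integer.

Answer: 7

Derivation:
Newick: (((A,K),L),(H,Q,N,D));
Scan left-to-right; a leaf is any maximal label run not followed by '(':
  pos 3: leaf 'A' → count = 1
  pos 5: leaf 'K' → count = 2
  pos 8: leaf 'L' → count = 3
  pos 12: leaf 'H' → count = 4
  pos 14: leaf 'Q' → count = 5
  pos 16: leaf 'N' → count = 6
  pos 18: leaf 'D' → count = 7
Total leaves: 7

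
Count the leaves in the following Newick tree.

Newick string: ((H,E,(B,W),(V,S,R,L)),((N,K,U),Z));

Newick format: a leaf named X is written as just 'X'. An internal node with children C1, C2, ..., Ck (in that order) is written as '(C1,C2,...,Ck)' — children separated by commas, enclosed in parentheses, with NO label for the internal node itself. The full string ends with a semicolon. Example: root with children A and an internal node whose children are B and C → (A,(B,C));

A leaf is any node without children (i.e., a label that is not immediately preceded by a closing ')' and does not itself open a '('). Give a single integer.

Newick: ((H,E,(B,W),(V,S,R,L)),((N,K,U),Z));
Scan left-to-right; a leaf is any maximal label run not followed by '(':
  pos 2: leaf 'H' → count = 1
  pos 4: leaf 'E' → count = 2
  pos 7: leaf 'B' → count = 3
  pos 9: leaf 'W' → count = 4
  pos 13: leaf 'V' → count = 5
  pos 15: leaf 'S' → count = 6
  pos 17: leaf 'R' → count = 7
  pos 19: leaf 'L' → count = 8
  pos 25: leaf 'N' → count = 9
  pos 27: leaf 'K' → count = 10
  pos 29: leaf 'U' → count = 11
  pos 32: leaf 'Z' → count = 12
Total leaves: 12

Answer: 12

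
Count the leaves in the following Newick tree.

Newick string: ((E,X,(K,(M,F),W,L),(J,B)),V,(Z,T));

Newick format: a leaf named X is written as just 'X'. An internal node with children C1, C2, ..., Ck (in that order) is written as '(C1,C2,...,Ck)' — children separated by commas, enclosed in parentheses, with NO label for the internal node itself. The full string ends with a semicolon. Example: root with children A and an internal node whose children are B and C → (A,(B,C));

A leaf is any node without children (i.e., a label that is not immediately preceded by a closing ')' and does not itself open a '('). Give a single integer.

Newick: ((E,X,(K,(M,F),W,L),(J,B)),V,(Z,T));
Scan left-to-right; a leaf is any maximal label run not followed by '(':
  pos 2: leaf 'E' → count = 1
  pos 4: leaf 'X' → count = 2
  pos 7: leaf 'K' → count = 3
  pos 10: leaf 'M' → count = 4
  pos 12: leaf 'F' → count = 5
  pos 15: leaf 'W' → count = 6
  pos 17: leaf 'L' → count = 7
  pos 21: leaf 'J' → count = 8
  pos 23: leaf 'B' → count = 9
  pos 27: leaf 'V' → count = 10
  pos 30: leaf 'Z' → count = 11
  pos 32: leaf 'T' → count = 12
Total leaves: 12

Answer: 12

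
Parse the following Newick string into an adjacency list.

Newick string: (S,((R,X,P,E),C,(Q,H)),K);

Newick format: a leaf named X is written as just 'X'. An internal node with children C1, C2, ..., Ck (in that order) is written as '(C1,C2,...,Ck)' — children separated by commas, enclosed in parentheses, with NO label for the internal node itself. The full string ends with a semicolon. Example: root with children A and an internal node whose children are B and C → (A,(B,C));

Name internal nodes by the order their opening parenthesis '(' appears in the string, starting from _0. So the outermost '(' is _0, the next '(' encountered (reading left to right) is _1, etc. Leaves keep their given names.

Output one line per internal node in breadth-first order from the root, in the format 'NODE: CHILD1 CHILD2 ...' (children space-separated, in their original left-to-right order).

Answer: _0: S _1 K
_1: _2 C _3
_2: R X P E
_3: Q H

Derivation:
Input: (S,((R,X,P,E),C,(Q,H)),K);
Scanning left-to-right, naming '(' by encounter order:
  pos 0: '(' -> open internal node _0 (depth 1)
  pos 3: '(' -> open internal node _1 (depth 2)
  pos 4: '(' -> open internal node _2 (depth 3)
  pos 12: ')' -> close internal node _2 (now at depth 2)
  pos 16: '(' -> open internal node _3 (depth 3)
  pos 20: ')' -> close internal node _3 (now at depth 2)
  pos 21: ')' -> close internal node _1 (now at depth 1)
  pos 24: ')' -> close internal node _0 (now at depth 0)
Total internal nodes: 4
BFS adjacency from root:
  _0: S _1 K
  _1: _2 C _3
  _2: R X P E
  _3: Q H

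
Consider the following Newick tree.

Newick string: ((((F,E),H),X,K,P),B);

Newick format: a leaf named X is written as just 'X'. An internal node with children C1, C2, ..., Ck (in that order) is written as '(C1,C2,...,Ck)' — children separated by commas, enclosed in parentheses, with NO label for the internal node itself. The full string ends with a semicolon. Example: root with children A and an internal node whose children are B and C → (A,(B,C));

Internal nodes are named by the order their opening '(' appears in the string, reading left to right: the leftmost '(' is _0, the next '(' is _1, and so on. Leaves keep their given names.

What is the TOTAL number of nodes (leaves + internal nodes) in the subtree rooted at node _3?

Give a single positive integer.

Newick: ((((F,E),H),X,K,P),B);
Locate _3: it is the '(' at position 3 (the 4th '(' reading left to right).
Query: subtree rooted at _3
_3: subtree_size = 1 + 2
  F: subtree_size = 1 + 0
  E: subtree_size = 1 + 0
Total subtree size of _3: 3

Answer: 3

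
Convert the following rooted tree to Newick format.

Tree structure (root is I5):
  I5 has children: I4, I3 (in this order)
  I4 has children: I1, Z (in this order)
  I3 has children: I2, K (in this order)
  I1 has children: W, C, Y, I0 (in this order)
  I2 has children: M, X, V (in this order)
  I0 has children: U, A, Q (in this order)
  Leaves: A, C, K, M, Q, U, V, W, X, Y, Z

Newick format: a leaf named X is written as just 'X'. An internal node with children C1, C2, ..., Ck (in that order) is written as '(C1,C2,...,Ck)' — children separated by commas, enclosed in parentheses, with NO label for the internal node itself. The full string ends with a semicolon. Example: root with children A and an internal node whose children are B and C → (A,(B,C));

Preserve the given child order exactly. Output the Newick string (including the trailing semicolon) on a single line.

internal I5 with children ['I4', 'I3']
  internal I4 with children ['I1', 'Z']
    internal I1 with children ['W', 'C', 'Y', 'I0']
      leaf 'W' → 'W'
      leaf 'C' → 'C'
      leaf 'Y' → 'Y'
      internal I0 with children ['U', 'A', 'Q']
        leaf 'U' → 'U'
        leaf 'A' → 'A'
        leaf 'Q' → 'Q'
      → '(U,A,Q)'
    → '(W,C,Y,(U,A,Q))'
    leaf 'Z' → 'Z'
  → '((W,C,Y,(U,A,Q)),Z)'
  internal I3 with children ['I2', 'K']
    internal I2 with children ['M', 'X', 'V']
      leaf 'M' → 'M'
      leaf 'X' → 'X'
      leaf 'V' → 'V'
    → '(M,X,V)'
    leaf 'K' → 'K'
  → '((M,X,V),K)'
→ '(((W,C,Y,(U,A,Q)),Z),((M,X,V),K))'
Final: (((W,C,Y,(U,A,Q)),Z),((M,X,V),K));

Answer: (((W,C,Y,(U,A,Q)),Z),((M,X,V),K));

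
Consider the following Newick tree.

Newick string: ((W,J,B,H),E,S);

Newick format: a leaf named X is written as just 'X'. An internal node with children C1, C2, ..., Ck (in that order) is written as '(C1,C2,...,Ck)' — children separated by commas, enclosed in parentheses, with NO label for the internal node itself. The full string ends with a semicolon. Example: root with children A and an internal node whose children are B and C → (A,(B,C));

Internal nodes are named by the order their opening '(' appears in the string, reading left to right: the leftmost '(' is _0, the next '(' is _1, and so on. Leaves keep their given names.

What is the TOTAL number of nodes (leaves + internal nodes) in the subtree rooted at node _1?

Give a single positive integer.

Newick: ((W,J,B,H),E,S);
Locate _1: it is the '(' at position 1 (the 2nd '(' reading left to right).
Query: subtree rooted at _1
_1: subtree_size = 1 + 4
  W: subtree_size = 1 + 0
  J: subtree_size = 1 + 0
  B: subtree_size = 1 + 0
  H: subtree_size = 1 + 0
Total subtree size of _1: 5

Answer: 5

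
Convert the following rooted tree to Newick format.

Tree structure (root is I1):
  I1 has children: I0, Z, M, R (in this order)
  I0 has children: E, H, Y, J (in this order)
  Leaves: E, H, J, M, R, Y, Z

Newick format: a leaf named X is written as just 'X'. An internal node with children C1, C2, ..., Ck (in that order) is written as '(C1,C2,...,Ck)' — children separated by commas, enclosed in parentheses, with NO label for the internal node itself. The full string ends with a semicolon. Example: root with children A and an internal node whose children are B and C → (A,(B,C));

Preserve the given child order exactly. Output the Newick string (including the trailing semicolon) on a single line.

internal I1 with children ['I0', 'Z', 'M', 'R']
  internal I0 with children ['E', 'H', 'Y', 'J']
    leaf 'E' → 'E'
    leaf 'H' → 'H'
    leaf 'Y' → 'Y'
    leaf 'J' → 'J'
  → '(E,H,Y,J)'
  leaf 'Z' → 'Z'
  leaf 'M' → 'M'
  leaf 'R' → 'R'
→ '((E,H,Y,J),Z,M,R)'
Final: ((E,H,Y,J),Z,M,R);

Answer: ((E,H,Y,J),Z,M,R);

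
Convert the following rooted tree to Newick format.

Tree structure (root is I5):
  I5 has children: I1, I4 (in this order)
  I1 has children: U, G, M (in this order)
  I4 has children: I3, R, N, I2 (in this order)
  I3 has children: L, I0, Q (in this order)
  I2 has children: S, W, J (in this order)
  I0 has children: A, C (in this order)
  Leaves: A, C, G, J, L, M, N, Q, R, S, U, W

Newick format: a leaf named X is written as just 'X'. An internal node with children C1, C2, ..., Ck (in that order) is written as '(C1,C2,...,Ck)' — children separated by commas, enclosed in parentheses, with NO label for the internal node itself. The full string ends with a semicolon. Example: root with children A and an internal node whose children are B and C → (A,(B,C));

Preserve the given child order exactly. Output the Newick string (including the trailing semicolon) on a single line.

Answer: ((U,G,M),((L,(A,C),Q),R,N,(S,W,J)));

Derivation:
internal I5 with children ['I1', 'I4']
  internal I1 with children ['U', 'G', 'M']
    leaf 'U' → 'U'
    leaf 'G' → 'G'
    leaf 'M' → 'M'
  → '(U,G,M)'
  internal I4 with children ['I3', 'R', 'N', 'I2']
    internal I3 with children ['L', 'I0', 'Q']
      leaf 'L' → 'L'
      internal I0 with children ['A', 'C']
        leaf 'A' → 'A'
        leaf 'C' → 'C'
      → '(A,C)'
      leaf 'Q' → 'Q'
    → '(L,(A,C),Q)'
    leaf 'R' → 'R'
    leaf 'N' → 'N'
    internal I2 with children ['S', 'W', 'J']
      leaf 'S' → 'S'
      leaf 'W' → 'W'
      leaf 'J' → 'J'
    → '(S,W,J)'
  → '((L,(A,C),Q),R,N,(S,W,J))'
→ '((U,G,M),((L,(A,C),Q),R,N,(S,W,J)))'
Final: ((U,G,M),((L,(A,C),Q),R,N,(S,W,J)));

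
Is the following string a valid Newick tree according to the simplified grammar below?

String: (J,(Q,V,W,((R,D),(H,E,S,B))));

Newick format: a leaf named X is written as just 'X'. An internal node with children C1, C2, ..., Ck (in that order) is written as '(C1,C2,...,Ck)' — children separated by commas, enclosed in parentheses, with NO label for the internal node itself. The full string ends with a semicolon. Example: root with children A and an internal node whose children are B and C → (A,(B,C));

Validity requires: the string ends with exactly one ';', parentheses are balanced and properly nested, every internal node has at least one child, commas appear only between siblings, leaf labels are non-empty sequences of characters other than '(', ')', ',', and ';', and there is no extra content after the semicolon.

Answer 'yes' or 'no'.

Input: (J,(Q,V,W,((R,D),(H,E,S,B))));
Paren balance: 5 '(' vs 5 ')' OK
Ends with single ';': True
Full parse: OK
Valid: True

Answer: yes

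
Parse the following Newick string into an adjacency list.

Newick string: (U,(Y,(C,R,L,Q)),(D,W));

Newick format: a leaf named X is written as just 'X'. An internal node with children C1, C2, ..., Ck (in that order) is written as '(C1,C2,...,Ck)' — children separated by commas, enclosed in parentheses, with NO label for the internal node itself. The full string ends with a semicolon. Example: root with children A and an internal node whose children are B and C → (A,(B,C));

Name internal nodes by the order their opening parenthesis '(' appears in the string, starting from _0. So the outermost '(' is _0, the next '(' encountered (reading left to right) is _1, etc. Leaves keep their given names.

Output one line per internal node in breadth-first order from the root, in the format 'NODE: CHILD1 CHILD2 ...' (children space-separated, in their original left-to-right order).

Answer: _0: U _1 _3
_1: Y _2
_3: D W
_2: C R L Q

Derivation:
Input: (U,(Y,(C,R,L,Q)),(D,W));
Scanning left-to-right, naming '(' by encounter order:
  pos 0: '(' -> open internal node _0 (depth 1)
  pos 3: '(' -> open internal node _1 (depth 2)
  pos 6: '(' -> open internal node _2 (depth 3)
  pos 14: ')' -> close internal node _2 (now at depth 2)
  pos 15: ')' -> close internal node _1 (now at depth 1)
  pos 17: '(' -> open internal node _3 (depth 2)
  pos 21: ')' -> close internal node _3 (now at depth 1)
  pos 22: ')' -> close internal node _0 (now at depth 0)
Total internal nodes: 4
BFS adjacency from root:
  _0: U _1 _3
  _1: Y _2
  _3: D W
  _2: C R L Q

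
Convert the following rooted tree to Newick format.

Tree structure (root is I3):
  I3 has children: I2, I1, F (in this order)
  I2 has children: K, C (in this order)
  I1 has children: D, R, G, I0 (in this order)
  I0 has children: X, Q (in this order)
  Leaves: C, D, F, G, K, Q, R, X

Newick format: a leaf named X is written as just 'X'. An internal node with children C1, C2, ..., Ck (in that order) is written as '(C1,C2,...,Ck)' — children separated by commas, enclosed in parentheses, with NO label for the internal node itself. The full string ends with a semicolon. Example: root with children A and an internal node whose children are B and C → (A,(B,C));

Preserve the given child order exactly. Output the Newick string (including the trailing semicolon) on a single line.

Answer: ((K,C),(D,R,G,(X,Q)),F);

Derivation:
internal I3 with children ['I2', 'I1', 'F']
  internal I2 with children ['K', 'C']
    leaf 'K' → 'K'
    leaf 'C' → 'C'
  → '(K,C)'
  internal I1 with children ['D', 'R', 'G', 'I0']
    leaf 'D' → 'D'
    leaf 'R' → 'R'
    leaf 'G' → 'G'
    internal I0 with children ['X', 'Q']
      leaf 'X' → 'X'
      leaf 'Q' → 'Q'
    → '(X,Q)'
  → '(D,R,G,(X,Q))'
  leaf 'F' → 'F'
→ '((K,C),(D,R,G,(X,Q)),F)'
Final: ((K,C),(D,R,G,(X,Q)),F);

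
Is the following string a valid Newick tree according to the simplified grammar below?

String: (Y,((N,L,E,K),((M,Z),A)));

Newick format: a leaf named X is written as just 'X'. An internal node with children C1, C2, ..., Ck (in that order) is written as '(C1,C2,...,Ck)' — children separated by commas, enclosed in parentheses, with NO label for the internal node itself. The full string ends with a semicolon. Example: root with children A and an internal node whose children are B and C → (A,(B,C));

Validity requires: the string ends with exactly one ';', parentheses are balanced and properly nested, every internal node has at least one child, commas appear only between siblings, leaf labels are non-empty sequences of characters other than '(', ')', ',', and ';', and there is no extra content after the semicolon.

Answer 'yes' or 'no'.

Answer: yes

Derivation:
Input: (Y,((N,L,E,K),((M,Z),A)));
Paren balance: 5 '(' vs 5 ')' OK
Ends with single ';': True
Full parse: OK
Valid: True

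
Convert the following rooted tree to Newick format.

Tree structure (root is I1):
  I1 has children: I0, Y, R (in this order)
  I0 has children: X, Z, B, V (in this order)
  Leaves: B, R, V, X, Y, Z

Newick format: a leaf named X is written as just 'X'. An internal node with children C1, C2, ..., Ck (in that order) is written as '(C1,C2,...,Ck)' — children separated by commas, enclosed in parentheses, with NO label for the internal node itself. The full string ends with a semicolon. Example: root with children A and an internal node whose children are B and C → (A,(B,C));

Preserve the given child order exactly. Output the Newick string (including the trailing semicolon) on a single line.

internal I1 with children ['I0', 'Y', 'R']
  internal I0 with children ['X', 'Z', 'B', 'V']
    leaf 'X' → 'X'
    leaf 'Z' → 'Z'
    leaf 'B' → 'B'
    leaf 'V' → 'V'
  → '(X,Z,B,V)'
  leaf 'Y' → 'Y'
  leaf 'R' → 'R'
→ '((X,Z,B,V),Y,R)'
Final: ((X,Z,B,V),Y,R);

Answer: ((X,Z,B,V),Y,R);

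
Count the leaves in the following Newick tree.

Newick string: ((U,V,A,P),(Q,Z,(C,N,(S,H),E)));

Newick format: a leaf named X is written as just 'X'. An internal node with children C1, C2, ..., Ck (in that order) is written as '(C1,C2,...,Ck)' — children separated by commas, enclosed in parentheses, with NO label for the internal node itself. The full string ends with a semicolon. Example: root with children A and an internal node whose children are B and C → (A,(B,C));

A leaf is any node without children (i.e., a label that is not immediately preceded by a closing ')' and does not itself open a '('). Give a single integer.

Newick: ((U,V,A,P),(Q,Z,(C,N,(S,H),E)));
Scan left-to-right; a leaf is any maximal label run not followed by '(':
  pos 2: leaf 'U' → count = 1
  pos 4: leaf 'V' → count = 2
  pos 6: leaf 'A' → count = 3
  pos 8: leaf 'P' → count = 4
  pos 12: leaf 'Q' → count = 5
  pos 14: leaf 'Z' → count = 6
  pos 17: leaf 'C' → count = 7
  pos 19: leaf 'N' → count = 8
  pos 22: leaf 'S' → count = 9
  pos 24: leaf 'H' → count = 10
  pos 27: leaf 'E' → count = 11
Total leaves: 11

Answer: 11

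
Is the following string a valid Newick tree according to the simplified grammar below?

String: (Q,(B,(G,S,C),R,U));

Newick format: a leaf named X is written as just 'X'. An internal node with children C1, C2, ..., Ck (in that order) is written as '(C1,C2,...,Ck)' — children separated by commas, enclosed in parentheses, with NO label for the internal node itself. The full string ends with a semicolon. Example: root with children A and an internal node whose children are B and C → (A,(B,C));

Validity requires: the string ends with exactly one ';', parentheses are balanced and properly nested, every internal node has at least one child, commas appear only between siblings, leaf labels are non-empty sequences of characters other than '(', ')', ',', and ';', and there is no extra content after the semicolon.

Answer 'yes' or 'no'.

Answer: yes

Derivation:
Input: (Q,(B,(G,S,C),R,U));
Paren balance: 3 '(' vs 3 ')' OK
Ends with single ';': True
Full parse: OK
Valid: True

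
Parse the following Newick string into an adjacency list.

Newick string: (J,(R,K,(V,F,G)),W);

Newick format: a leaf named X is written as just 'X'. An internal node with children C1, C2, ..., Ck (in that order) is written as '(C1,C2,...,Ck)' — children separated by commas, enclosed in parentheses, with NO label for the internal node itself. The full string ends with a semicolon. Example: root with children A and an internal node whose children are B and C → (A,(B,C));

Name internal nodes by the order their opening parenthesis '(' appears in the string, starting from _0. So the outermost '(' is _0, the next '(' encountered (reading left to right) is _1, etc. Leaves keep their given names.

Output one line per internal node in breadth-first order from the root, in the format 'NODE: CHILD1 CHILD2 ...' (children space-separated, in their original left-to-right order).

Answer: _0: J _1 W
_1: R K _2
_2: V F G

Derivation:
Input: (J,(R,K,(V,F,G)),W);
Scanning left-to-right, naming '(' by encounter order:
  pos 0: '(' -> open internal node _0 (depth 1)
  pos 3: '(' -> open internal node _1 (depth 2)
  pos 8: '(' -> open internal node _2 (depth 3)
  pos 14: ')' -> close internal node _2 (now at depth 2)
  pos 15: ')' -> close internal node _1 (now at depth 1)
  pos 18: ')' -> close internal node _0 (now at depth 0)
Total internal nodes: 3
BFS adjacency from root:
  _0: J _1 W
  _1: R K _2
  _2: V F G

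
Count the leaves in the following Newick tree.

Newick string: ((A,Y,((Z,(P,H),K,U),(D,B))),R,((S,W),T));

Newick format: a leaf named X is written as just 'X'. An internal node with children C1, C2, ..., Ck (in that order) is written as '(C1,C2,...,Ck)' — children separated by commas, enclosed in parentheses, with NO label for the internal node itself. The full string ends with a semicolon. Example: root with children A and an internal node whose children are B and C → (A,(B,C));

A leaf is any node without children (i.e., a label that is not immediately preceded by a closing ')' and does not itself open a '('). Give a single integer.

Newick: ((A,Y,((Z,(P,H),K,U),(D,B))),R,((S,W),T));
Scan left-to-right; a leaf is any maximal label run not followed by '(':
  pos 2: leaf 'A' → count = 1
  pos 4: leaf 'Y' → count = 2
  pos 8: leaf 'Z' → count = 3
  pos 11: leaf 'P' → count = 4
  pos 13: leaf 'H' → count = 5
  pos 16: leaf 'K' → count = 6
  pos 18: leaf 'U' → count = 7
  pos 22: leaf 'D' → count = 8
  pos 24: leaf 'B' → count = 9
  pos 29: leaf 'R' → count = 10
  pos 33: leaf 'S' → count = 11
  pos 35: leaf 'W' → count = 12
  pos 38: leaf 'T' → count = 13
Total leaves: 13

Answer: 13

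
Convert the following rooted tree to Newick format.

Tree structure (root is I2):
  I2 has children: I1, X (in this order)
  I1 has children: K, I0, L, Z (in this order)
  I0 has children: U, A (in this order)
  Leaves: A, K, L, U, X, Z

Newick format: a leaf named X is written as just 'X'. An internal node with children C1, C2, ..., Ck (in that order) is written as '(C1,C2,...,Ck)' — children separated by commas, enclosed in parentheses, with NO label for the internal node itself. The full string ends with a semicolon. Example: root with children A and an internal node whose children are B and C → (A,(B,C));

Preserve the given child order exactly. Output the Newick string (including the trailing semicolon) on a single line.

internal I2 with children ['I1', 'X']
  internal I1 with children ['K', 'I0', 'L', 'Z']
    leaf 'K' → 'K'
    internal I0 with children ['U', 'A']
      leaf 'U' → 'U'
      leaf 'A' → 'A'
    → '(U,A)'
    leaf 'L' → 'L'
    leaf 'Z' → 'Z'
  → '(K,(U,A),L,Z)'
  leaf 'X' → 'X'
→ '((K,(U,A),L,Z),X)'
Final: ((K,(U,A),L,Z),X);

Answer: ((K,(U,A),L,Z),X);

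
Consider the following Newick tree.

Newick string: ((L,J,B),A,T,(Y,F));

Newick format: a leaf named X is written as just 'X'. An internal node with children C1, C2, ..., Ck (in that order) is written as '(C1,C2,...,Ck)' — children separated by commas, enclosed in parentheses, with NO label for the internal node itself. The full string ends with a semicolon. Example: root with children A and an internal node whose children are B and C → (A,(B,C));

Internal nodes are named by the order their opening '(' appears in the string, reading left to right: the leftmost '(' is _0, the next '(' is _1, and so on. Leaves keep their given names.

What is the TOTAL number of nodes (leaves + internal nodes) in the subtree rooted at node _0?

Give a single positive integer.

Answer: 10

Derivation:
Newick: ((L,J,B),A,T,(Y,F));
Locate _0: it is the '(' at position 0 (the 1st '(' reading left to right).
Query: subtree rooted at _0
_0: subtree_size = 1 + 9
  _1: subtree_size = 1 + 3
    L: subtree_size = 1 + 0
    J: subtree_size = 1 + 0
    B: subtree_size = 1 + 0
  A: subtree_size = 1 + 0
  T: subtree_size = 1 + 0
  _2: subtree_size = 1 + 2
    Y: subtree_size = 1 + 0
    F: subtree_size = 1 + 0
Total subtree size of _0: 10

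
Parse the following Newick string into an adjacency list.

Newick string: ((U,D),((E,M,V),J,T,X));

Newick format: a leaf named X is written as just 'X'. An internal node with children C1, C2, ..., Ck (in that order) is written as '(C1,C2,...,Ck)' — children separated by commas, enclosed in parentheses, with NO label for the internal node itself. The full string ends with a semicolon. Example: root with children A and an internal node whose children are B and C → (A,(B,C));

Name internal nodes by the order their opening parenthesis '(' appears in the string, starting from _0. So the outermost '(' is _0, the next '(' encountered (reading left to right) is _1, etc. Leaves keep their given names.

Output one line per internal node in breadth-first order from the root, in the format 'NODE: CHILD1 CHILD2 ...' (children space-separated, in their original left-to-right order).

Input: ((U,D),((E,M,V),J,T,X));
Scanning left-to-right, naming '(' by encounter order:
  pos 0: '(' -> open internal node _0 (depth 1)
  pos 1: '(' -> open internal node _1 (depth 2)
  pos 5: ')' -> close internal node _1 (now at depth 1)
  pos 7: '(' -> open internal node _2 (depth 2)
  pos 8: '(' -> open internal node _3 (depth 3)
  pos 14: ')' -> close internal node _3 (now at depth 2)
  pos 21: ')' -> close internal node _2 (now at depth 1)
  pos 22: ')' -> close internal node _0 (now at depth 0)
Total internal nodes: 4
BFS adjacency from root:
  _0: _1 _2
  _1: U D
  _2: _3 J T X
  _3: E M V

Answer: _0: _1 _2
_1: U D
_2: _3 J T X
_3: E M V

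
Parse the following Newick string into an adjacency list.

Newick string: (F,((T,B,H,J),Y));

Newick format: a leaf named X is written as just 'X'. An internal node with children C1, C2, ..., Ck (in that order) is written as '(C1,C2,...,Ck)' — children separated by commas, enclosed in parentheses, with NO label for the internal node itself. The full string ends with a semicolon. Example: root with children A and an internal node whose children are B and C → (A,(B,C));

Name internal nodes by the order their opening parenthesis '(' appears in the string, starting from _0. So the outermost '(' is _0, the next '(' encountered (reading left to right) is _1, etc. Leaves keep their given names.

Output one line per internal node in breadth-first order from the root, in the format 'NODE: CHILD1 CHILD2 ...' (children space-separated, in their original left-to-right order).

Answer: _0: F _1
_1: _2 Y
_2: T B H J

Derivation:
Input: (F,((T,B,H,J),Y));
Scanning left-to-right, naming '(' by encounter order:
  pos 0: '(' -> open internal node _0 (depth 1)
  pos 3: '(' -> open internal node _1 (depth 2)
  pos 4: '(' -> open internal node _2 (depth 3)
  pos 12: ')' -> close internal node _2 (now at depth 2)
  pos 15: ')' -> close internal node _1 (now at depth 1)
  pos 16: ')' -> close internal node _0 (now at depth 0)
Total internal nodes: 3
BFS adjacency from root:
  _0: F _1
  _1: _2 Y
  _2: T B H J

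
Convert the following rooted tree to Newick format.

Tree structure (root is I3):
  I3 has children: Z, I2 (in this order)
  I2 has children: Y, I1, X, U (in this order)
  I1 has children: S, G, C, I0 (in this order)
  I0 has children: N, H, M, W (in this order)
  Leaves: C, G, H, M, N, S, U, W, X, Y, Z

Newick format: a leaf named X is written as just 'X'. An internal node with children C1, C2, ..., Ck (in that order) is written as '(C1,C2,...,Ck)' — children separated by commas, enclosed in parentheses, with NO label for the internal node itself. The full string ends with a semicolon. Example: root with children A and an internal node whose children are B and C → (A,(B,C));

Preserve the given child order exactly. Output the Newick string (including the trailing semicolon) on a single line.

Answer: (Z,(Y,(S,G,C,(N,H,M,W)),X,U));

Derivation:
internal I3 with children ['Z', 'I2']
  leaf 'Z' → 'Z'
  internal I2 with children ['Y', 'I1', 'X', 'U']
    leaf 'Y' → 'Y'
    internal I1 with children ['S', 'G', 'C', 'I0']
      leaf 'S' → 'S'
      leaf 'G' → 'G'
      leaf 'C' → 'C'
      internal I0 with children ['N', 'H', 'M', 'W']
        leaf 'N' → 'N'
        leaf 'H' → 'H'
        leaf 'M' → 'M'
        leaf 'W' → 'W'
      → '(N,H,M,W)'
    → '(S,G,C,(N,H,M,W))'
    leaf 'X' → 'X'
    leaf 'U' → 'U'
  → '(Y,(S,G,C,(N,H,M,W)),X,U)'
→ '(Z,(Y,(S,G,C,(N,H,M,W)),X,U))'
Final: (Z,(Y,(S,G,C,(N,H,M,W)),X,U));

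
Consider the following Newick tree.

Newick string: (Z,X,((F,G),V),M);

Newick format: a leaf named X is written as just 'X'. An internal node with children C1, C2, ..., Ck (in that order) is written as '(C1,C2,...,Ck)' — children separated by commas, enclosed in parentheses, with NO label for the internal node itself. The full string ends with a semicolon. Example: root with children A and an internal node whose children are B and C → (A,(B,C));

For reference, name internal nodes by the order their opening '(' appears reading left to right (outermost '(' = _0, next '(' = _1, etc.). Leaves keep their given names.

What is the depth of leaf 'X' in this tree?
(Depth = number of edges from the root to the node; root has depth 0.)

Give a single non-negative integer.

Answer: 1

Derivation:
Newick: (Z,X,((F,G),V),M);
Naming internals by '(' encounter order: outermost '(' = _0, next = _1, ...
Query node: X
Path from root: _0 -> X
Depth of X: 1 (number of edges from root)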